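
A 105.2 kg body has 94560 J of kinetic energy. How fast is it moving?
v = √(2·KE/m) = √(2·94560/105.2) = 42.4 m/s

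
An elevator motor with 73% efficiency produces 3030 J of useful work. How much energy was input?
W_in = W_out/η = 3030/0.73 = 4151 J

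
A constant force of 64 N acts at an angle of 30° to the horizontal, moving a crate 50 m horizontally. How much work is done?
W = F·d·cosθ = (64)(50)cos(30°) = 2771 J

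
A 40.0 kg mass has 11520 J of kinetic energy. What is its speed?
v = √(2·KE/m) = √(2·11520/40.0) = 24.0 m/s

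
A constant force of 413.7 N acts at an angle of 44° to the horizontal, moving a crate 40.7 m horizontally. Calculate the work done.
W = F·d·cosθ = (413.7)(40.7)cos(44°) = 12110 J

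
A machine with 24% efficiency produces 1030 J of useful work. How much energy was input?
W_in = W_out/η = 1030/0.24 = 4292 J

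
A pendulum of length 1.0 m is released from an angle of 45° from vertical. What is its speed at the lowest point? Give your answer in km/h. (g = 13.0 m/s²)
h = L(1 − cosθ) = 1.0(1 − cos45°) = 0.292893 m
v = √(2gh) = √(2·13.0·0.292893) = 2.75957 m/s = 9.934 km/h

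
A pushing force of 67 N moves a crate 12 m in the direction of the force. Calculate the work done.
W = F·d = (67)(12) = 804.0 J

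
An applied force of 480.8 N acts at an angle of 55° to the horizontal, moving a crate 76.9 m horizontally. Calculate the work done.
W = F·d·cosθ = (480.8)(76.9)cos(55°) = 21210 J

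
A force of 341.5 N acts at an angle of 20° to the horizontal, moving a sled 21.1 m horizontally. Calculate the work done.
W = F·d·cosθ = (341.5)(21.1)cos(20°) = 6771 J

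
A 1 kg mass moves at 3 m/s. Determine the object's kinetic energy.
KE = ½mv² = ½(1)(3)² = 4.5 J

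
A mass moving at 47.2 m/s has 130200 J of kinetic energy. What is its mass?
m = 2·KE/v² = 2·130200/(47.2)² = 116.9 kg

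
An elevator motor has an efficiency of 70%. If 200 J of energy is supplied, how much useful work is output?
W_out = η·W_in = 0.7·200 = 140.0 J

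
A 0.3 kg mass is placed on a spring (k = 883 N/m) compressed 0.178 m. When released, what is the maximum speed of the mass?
½kx² = ½mv² ⇒ v = x√(k/m) = (0.178)√(883/0.3) = 9.657 m/s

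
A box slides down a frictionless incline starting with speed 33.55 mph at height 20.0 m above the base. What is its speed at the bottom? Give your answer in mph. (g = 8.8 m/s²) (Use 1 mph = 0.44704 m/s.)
Convert to SI: v₀ = 14.9982 m/s, h = 20.0 m
½mv₀² + mgh = ½mv² ⇒ v = √(v₀² + 2gh) = √(14.9982² + 2·8.8·20.0) = 24.0197 m/s = 53.73 mph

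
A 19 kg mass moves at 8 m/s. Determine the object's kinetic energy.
KE = ½mv² = ½(19)(8)² = 608.0 J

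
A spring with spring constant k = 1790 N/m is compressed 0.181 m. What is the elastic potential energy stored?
PE = ½kx² = ½(1790)(0.181)² = 29.32 J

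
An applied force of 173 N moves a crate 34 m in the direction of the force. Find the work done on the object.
W = F·d = (173)(34) = 5882 J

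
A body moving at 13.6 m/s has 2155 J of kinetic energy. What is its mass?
m = 2·KE/v² = 2·2155/(13.6)² = 23.3 kg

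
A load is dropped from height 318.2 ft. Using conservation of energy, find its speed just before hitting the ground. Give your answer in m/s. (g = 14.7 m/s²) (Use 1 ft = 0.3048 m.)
Convert to SI: h = 96.9874 m
mgh = ½mv² ⇒ v = √(2gh) = √(2·14.7·96.9874) = 53.4 m/s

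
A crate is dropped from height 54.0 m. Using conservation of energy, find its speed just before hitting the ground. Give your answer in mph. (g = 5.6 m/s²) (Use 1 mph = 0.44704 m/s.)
mgh = ½mv² ⇒ v = √(2gh) = √(2·5.6·54.0) = 24.5927 m/s = 55.01 mph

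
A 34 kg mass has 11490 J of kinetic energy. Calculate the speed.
v = √(2·KE/m) = √(2·11490/34) = 26.0 m/s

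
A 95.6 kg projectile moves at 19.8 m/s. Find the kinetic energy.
KE = ½mv² = ½(95.6)(19.8)² = 18740 J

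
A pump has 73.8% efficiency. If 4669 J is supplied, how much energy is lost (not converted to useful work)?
W_lost = W_in(1 − η) = 4669·(1 − 0.738) = 1223 J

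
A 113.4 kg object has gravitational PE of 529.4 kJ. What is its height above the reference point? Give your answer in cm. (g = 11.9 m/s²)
Convert to SI: m = 113.4 kg, PE = 529400 J
h = PE/(mg) = 529400/(113.4·11.9) = 392.305 m = 39230 cm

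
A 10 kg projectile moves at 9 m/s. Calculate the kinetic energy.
KE = ½mv² = ½(10)(9)² = 405.0 J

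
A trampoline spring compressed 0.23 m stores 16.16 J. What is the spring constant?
k = 2·PE/x² = 2·16.16/(0.23)² = 611.0 N/m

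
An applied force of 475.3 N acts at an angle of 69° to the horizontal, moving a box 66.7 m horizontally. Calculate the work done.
W = F·d·cosθ = (475.3)(66.7)cos(69°) = 11360 J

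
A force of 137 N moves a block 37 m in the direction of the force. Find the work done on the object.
W = F·d = (137)(37) = 5069 J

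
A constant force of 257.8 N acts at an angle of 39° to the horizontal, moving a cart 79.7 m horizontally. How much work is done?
W = F·d·cosθ = (257.8)(79.7)cos(39°) = 15970 J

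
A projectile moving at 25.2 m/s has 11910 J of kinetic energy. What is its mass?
m = 2·KE/v² = 2·11910/(25.2)² = 37.51 kg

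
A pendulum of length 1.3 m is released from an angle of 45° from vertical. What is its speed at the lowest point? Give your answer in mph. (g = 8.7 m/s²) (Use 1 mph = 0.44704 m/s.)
h = L(1 − cosθ) = 1.3(1 − cos45°) = 0.380761 m
v = √(2gh) = √(2·8.7·0.380761) = 2.57396 m/s = 5.758 mph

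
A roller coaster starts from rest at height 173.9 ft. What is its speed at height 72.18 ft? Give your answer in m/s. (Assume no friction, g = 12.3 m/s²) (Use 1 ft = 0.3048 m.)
Convert to SI: h₁−h₂ = 31.0043 m
mgh₁ = mgh₂ + ½mv² ⇒ v = √(2g(h₁−h₂)) = √(2·12.3·31.0043) = 27.62 m/s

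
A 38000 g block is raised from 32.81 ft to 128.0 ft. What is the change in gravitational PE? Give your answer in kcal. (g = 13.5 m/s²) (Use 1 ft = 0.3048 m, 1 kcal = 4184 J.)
Convert to SI: m = 38.0 kg, Δh = 29.0139 m
ΔPE = mgΔh = (38.0)(13.5)(29.0139) = 14884.1 J = 3.557 kcal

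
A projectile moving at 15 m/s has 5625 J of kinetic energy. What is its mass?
m = 2·KE/v² = 2·5625/(15)² = 50.0 kg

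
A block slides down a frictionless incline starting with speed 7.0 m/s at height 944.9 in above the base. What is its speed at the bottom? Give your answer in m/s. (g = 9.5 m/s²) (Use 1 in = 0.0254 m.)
Convert to SI: v₀ = 7.0 m/s, h = 24.0005 m
½mv₀² + mgh = ½mv² ⇒ v = √(v₀² + 2gh) = √(7.0² + 2·9.5·24.0005) = 22.47 m/s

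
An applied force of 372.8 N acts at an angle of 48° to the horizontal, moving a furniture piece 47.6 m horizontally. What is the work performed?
W = F·d·cosθ = (372.8)(47.6)cos(48°) = 11870 J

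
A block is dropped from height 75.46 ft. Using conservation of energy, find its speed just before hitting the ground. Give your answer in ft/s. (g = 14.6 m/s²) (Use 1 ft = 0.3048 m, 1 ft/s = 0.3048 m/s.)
Convert to SI: h = 23.0002 m
mgh = ½mv² ⇒ v = √(2gh) = √(2·14.6·23.0002) = 25.9154 m/s = 85.02 ft/s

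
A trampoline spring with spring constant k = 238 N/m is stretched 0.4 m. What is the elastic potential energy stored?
PE = ½kx² = ½(238)(0.4)² = 19.04 J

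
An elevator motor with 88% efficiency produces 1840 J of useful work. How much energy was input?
W_in = W_out/η = 1840/0.88 = 2091 J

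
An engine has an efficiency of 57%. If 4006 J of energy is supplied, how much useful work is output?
W_out = η·W_in = 0.57·4006 = 2283.42 J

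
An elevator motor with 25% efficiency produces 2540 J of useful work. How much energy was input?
W_in = W_out/η = 2540/0.25 = 10160 J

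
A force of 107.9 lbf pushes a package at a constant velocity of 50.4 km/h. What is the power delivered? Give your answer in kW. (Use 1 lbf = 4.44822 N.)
Convert to SI: F = 479.963 N, v = 14.0 m/s
P = Fv = (479.963)(14.0) = 6719.48 W = 6.719 kW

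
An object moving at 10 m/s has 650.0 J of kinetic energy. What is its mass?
m = 2·KE/v² = 2·650.0/(10)² = 13.0 kg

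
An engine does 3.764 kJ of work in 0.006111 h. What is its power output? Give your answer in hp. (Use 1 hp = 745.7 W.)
Convert to SI: W = 3764.0 J, t = 21.9996 s
P = W/t = 3764.0/21.9996 = 171.094 W = 0.2294 hp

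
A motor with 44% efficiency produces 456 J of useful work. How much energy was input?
W_in = W_out/η = 456/0.44 = 1036 J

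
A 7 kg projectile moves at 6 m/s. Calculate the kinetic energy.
KE = ½mv² = ½(7)(6)² = 126.0 J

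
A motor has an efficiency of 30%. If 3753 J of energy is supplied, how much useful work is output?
W_out = η·W_in = 0.3·3753 = 1125.9 J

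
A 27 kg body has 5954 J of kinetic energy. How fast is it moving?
v = √(2·KE/m) = √(2·5954/27) = 21.0 m/s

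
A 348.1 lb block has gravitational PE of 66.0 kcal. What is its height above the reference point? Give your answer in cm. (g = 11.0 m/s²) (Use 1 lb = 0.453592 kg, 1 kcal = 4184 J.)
Convert to SI: m = 157.895 kg, PE = 276144 J
h = PE/(mg) = 276144/(157.895·11.0) = 158.991 m = 15900 cm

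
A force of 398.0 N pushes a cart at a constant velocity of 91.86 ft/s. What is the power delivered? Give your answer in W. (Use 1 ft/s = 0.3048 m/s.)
Convert to SI: F = 398.0 N, v = 27.9989 m/s
P = Fv = (398.0)(27.9989) = 11140 W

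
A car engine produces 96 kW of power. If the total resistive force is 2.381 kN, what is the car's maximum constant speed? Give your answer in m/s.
Convert to SI: F = 2381.0 N
P = Fv ⇒ v = P/F = 96000 W/2381.0 N = 40.32 m/s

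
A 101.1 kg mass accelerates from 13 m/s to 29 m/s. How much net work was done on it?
W = ΔKE = ½m(v₂² − v₁²) = ½(101.1)(29² − 13²) = 33969.6 J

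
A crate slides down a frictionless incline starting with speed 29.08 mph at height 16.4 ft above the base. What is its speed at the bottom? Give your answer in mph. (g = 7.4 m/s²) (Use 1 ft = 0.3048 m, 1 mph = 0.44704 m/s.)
Convert to SI: v₀ = 12.9999 m/s, h = 4.99872 m
½mv₀² + mgh = ½mv² ⇒ v = √(v₀² + 2gh) = √(12.9999² + 2·7.4·4.99872) = 15.5878 m/s = 34.87 mph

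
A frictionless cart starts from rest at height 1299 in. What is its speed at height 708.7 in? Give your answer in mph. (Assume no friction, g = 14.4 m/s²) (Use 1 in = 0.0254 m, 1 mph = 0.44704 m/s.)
Convert to SI: h₁−h₂ = 14.9936 m
mgh₁ = mgh₂ + ½mv² ⇒ v = √(2g(h₁−h₂)) = √(2·14.4·14.9936) = 20.7802 m/s = 46.48 mph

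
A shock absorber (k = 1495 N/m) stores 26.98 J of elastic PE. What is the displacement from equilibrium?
x = √(2·PE/k) = √(2·26.98/1495) = 0.19 m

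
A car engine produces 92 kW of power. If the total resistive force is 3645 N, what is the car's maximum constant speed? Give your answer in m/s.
P = Fv ⇒ v = P/F = 92000 W/3645.0 N = 25.24 m/s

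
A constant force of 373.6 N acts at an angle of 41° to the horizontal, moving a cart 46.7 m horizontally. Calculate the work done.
W = F·d·cosθ = (373.6)(46.7)cos(41°) = 13170 J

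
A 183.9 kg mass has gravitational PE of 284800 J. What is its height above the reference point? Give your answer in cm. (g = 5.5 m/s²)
h = PE/(mg) = 284800/(183.9·5.5) = 281.576 m = 28160 cm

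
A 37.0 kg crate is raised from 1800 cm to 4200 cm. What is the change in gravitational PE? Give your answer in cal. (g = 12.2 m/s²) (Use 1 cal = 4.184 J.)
Convert to SI: m = 37.0 kg, Δh = 24.0 m
ΔPE = mgΔh = (37.0)(12.2)(24.0) = 10833.6 J = 2589 cal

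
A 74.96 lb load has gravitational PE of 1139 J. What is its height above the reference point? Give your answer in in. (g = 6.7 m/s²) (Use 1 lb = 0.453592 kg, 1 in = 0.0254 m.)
Convert to SI: m = 34.0013 kg, PE = 1139.0 J
h = PE/(mg) = 1139.0/(34.0013·6.7) = 4.99982 m = 196.8 in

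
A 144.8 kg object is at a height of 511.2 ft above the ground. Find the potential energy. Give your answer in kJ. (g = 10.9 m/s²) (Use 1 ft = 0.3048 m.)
Convert to SI: m = 144.8 kg, h = 155.814 m
PE = mgh = (144.8)(10.9)(155.814) = 245924 J = 245.9 kJ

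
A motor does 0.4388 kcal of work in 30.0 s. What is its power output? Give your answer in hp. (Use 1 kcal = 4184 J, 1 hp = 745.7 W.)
Convert to SI: W = 1835.94 J, t = 30.0 s
P = W/t = 1835.94/30.0 = 61.198 W = 0.08207 hp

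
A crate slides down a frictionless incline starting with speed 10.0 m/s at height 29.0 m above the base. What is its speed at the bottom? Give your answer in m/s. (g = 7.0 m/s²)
½mv₀² + mgh = ½mv² ⇒ v = √(v₀² + 2gh) = √(10.0² + 2·7.0·29.0) = 22.49 m/s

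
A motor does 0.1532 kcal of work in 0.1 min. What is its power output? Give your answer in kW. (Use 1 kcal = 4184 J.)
Convert to SI: W = 640.989 J, t = 6.0 s
P = W/t = 640.989/6.0 = 106.831 W = 0.1068 kW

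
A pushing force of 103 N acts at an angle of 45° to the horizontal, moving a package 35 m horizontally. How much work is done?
W = F·d·cosθ = (103)(35)cos(45°) = 2549 J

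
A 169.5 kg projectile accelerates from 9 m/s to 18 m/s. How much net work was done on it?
W = ΔKE = ½m(v₂² − v₁²) = ½(169.5)(18² − 9²) = 20594.25 J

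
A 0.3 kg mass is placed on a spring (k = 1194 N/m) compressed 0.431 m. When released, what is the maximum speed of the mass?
½kx² = ½mv² ⇒ v = x√(k/m) = (0.431)√(1194/0.3) = 27.19 m/s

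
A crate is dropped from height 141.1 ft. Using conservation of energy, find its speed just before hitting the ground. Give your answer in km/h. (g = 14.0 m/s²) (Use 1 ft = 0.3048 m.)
Convert to SI: h = 43.0073 m
mgh = ½mv² ⇒ v = √(2gh) = √(2·14.0·43.0073) = 34.7016 m/s = 124.9 km/h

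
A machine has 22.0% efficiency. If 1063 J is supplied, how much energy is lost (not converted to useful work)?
W_lost = W_in(1 − η) = 1063·(1 − 0.22) = 829.1 J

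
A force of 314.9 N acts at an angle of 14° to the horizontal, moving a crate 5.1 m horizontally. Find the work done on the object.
W = F·d·cosθ = (314.9)(5.1)cos(14°) = 1558 J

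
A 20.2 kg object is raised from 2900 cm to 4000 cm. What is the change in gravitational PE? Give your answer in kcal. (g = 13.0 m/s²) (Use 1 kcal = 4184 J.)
Convert to SI: m = 20.2 kg, Δh = 11.0 m
ΔPE = mgΔh = (20.2)(13.0)(11.0) = 2888.6 J = 0.6904 kcal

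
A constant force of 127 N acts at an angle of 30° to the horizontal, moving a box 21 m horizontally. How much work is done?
W = F·d·cosθ = (127)(21)cos(30°) = 2310 J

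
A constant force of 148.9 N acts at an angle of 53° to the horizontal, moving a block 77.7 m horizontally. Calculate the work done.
W = F·d·cosθ = (148.9)(77.7)cos(53°) = 6963 J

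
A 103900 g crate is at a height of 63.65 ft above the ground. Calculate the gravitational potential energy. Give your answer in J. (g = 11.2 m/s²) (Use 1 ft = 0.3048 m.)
Convert to SI: m = 103.9 kg, h = 19.4005 m
PE = mgh = (103.9)(11.2)(19.4005) = 22580 J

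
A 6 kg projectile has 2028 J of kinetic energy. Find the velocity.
v = √(2·KE/m) = √(2·2028/6) = 26.0 m/s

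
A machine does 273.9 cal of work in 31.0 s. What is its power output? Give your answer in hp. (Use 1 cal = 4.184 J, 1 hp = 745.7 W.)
Convert to SI: W = 1146.0 J, t = 31.0 s
P = W/t = 1146.0/31.0 = 36.9677 W = 0.04957 hp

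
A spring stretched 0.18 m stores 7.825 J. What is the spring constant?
k = 2·PE/x² = 2·7.825/(0.18)² = 483.0 N/m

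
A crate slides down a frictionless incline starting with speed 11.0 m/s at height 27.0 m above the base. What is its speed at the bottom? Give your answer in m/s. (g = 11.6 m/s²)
½mv₀² + mgh = ½mv² ⇒ v = √(v₀² + 2gh) = √(11.0² + 2·11.6·27.0) = 27.34 m/s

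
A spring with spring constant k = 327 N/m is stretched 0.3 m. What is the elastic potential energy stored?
PE = ½kx² = ½(327)(0.3)² = 14.72 J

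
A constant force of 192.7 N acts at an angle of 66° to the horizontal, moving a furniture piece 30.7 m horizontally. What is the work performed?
W = F·d·cosθ = (192.7)(30.7)cos(66°) = 2406 J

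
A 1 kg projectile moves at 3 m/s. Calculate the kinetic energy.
KE = ½mv² = ½(1)(3)² = 4.5 J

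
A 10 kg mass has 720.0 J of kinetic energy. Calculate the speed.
v = √(2·KE/m) = √(2·720.0/10) = 12.0 m/s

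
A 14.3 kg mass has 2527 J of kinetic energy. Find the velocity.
v = √(2·KE/m) = √(2·2527/14.3) = 18.8 m/s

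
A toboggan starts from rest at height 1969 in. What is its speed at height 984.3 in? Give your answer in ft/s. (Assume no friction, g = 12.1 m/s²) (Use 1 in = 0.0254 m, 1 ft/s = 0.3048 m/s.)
Convert to SI: h₁−h₂ = 25.0114 m
mgh₁ = mgh₂ + ½mv² ⇒ v = √(2g(h₁−h₂)) = √(2·12.1·25.0114) = 24.6023 m/s = 80.72 ft/s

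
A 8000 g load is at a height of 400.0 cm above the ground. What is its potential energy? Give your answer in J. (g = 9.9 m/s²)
Convert to SI: m = 8.0 kg, h = 4.0 m
PE = mgh = (8.0)(9.9)(4.0) = 316.8 J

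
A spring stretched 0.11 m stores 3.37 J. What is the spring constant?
k = 2·PE/x² = 2·3.37/(0.11)² = 557.0 N/m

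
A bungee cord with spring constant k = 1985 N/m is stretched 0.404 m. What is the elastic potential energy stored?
PE = ½kx² = ½(1985)(0.404)² = 162.0 J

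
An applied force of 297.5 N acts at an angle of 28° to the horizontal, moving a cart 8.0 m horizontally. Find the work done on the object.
W = F·d·cosθ = (297.5)(8.0)cos(28°) = 2101 J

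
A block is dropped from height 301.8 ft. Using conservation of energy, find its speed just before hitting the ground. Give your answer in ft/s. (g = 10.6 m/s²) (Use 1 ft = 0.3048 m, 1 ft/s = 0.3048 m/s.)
Convert to SI: h = 91.9886 m
mgh = ½mv² ⇒ v = √(2gh) = √(2·10.6·91.9886) = 44.1606 m/s = 144.9 ft/s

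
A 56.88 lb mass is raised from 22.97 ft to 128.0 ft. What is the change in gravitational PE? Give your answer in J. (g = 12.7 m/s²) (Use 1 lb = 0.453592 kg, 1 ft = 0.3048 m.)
Convert to SI: m = 25.8003 kg, Δh = 32.0131 m
ΔPE = mgΔh = (25.8003)(12.7)(32.0131) = 10490 J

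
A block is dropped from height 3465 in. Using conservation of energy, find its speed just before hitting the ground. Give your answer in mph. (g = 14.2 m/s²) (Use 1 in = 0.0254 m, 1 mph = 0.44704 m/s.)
Convert to SI: h = 88.011 m
mgh = ½mv² ⇒ v = √(2gh) = √(2·14.2·88.011) = 49.9951 m/s = 111.8 mph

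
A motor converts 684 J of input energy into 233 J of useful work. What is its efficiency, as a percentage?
η = W_out/W_in = 233/684 = 34.06%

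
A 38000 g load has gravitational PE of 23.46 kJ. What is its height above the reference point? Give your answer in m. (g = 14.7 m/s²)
Convert to SI: m = 38.0 kg, PE = 23460.0 J
h = PE/(mg) = 23460.0/(38.0·14.7) = 42.0 m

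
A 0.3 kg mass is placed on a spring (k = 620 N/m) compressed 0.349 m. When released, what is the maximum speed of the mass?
½kx² = ½mv² ⇒ v = x√(k/m) = (0.349)√(620/0.3) = 15.87 m/s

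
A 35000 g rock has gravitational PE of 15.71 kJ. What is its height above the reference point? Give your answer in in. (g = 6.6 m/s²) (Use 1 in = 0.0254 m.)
Convert to SI: m = 35.0 kg, PE = 15710.0 J
h = PE/(mg) = 15710.0/(35.0·6.6) = 68.0087 m = 2678 in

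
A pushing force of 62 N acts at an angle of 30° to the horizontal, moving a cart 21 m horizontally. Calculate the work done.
W = F·d·cosθ = (62)(21)cos(30°) = 1128 J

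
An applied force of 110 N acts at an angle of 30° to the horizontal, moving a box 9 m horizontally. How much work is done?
W = F·d·cosθ = (110)(9)cos(30°) = 857.4 J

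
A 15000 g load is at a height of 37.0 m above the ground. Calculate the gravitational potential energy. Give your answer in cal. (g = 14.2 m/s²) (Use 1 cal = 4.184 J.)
Convert to SI: m = 15.0 kg, h = 37.0 m
PE = mgh = (15.0)(14.2)(37.0) = 7881.0 J = 1884 cal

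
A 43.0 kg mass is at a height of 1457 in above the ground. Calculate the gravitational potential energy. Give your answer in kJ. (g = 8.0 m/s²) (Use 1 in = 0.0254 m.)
Convert to SI: m = 43.0 kg, h = 37.0078 m
PE = mgh = (43.0)(8.0)(37.0078) = 12730.7 J = 12.73 kJ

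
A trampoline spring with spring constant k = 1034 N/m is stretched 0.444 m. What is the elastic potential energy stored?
PE = ½kx² = ½(1034)(0.444)² = 101.9 J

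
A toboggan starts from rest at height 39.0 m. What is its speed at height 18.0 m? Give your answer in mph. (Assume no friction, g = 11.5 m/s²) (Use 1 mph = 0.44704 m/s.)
mgh₁ = mgh₂ + ½mv² ⇒ v = √(2g(h₁−h₂)) = √(2·11.5·21.0) = 21.9773 m/s = 49.16 mph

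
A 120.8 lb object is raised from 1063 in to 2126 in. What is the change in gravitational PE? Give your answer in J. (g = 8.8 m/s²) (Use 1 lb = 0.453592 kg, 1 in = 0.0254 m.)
Convert to SI: m = 54.7939 kg, Δh = 27.0002 m
ΔPE = mgΔh = (54.7939)(8.8)(27.0002) = 13020 J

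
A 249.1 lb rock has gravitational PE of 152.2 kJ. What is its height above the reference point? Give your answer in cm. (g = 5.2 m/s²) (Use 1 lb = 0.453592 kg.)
Convert to SI: m = 112.99 kg, PE = 152200 J
h = PE/(mg) = 152200/(112.99·5.2) = 259.043 m = 25900 cm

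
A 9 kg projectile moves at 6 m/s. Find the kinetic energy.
KE = ½mv² = ½(9)(6)² = 162.0 J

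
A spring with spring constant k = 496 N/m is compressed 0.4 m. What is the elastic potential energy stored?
PE = ½kx² = ½(496)(0.4)² = 39.68 J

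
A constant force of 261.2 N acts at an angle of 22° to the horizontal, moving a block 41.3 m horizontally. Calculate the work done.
W = F·d·cosθ = (261.2)(41.3)cos(22°) = 10000 J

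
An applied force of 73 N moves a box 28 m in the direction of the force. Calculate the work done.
W = F·d = (73)(28) = 2044 J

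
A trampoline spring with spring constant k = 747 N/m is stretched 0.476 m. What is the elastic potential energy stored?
PE = ½kx² = ½(747)(0.476)² = 84.63 J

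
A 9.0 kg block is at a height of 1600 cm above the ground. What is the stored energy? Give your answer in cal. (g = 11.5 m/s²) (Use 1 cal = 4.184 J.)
Convert to SI: m = 9.0 kg, h = 16.0 m
PE = mgh = (9.0)(11.5)(16.0) = 1656.0 J = 395.8 cal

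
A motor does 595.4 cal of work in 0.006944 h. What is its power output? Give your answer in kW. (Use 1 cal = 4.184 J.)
Convert to SI: W = 2491.15 J, t = 24.9984 s
P = W/t = 2491.15/24.9984 = 99.6525 W = 0.09965 kW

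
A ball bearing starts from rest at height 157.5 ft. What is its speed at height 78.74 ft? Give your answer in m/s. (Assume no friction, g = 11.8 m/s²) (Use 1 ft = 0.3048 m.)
Convert to SI: h₁−h₂ = 24.006 m
mgh₁ = mgh₂ + ½mv² ⇒ v = √(2g(h₁−h₂)) = √(2·11.8·24.006) = 23.8 m/s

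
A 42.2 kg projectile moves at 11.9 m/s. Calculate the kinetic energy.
KE = ½mv² = ½(42.2)(11.9)² = 2988 J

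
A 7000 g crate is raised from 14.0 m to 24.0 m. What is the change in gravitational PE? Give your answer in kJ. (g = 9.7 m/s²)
Convert to SI: m = 7.0 kg, Δh = 10.0 m
ΔPE = mgΔh = (7.0)(9.7)(10.0) = 679.0 J = 0.679 kJ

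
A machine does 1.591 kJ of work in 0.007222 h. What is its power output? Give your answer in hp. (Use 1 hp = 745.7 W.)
Convert to SI: W = 1591.0 J, t = 25.9992 s
P = W/t = 1591.0/25.9992 = 61.1942 W = 0.08206 hp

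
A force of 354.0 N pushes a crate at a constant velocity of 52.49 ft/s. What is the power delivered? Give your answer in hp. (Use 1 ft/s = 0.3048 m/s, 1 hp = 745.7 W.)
Convert to SI: F = 354.0 N, v = 15.999 m/s
P = Fv = (354.0)(15.999) = 5663.63 W = 7.595 hp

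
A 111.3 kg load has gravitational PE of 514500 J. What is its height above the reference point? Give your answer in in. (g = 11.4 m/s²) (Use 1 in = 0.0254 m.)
h = PE/(mg) = 514500/(111.3·11.4) = 405.495 m = 15960 in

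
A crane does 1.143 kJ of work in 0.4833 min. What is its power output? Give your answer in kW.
Convert to SI: W = 1143.0 J, t = 28.998 s
P = W/t = 1143.0/28.998 = 39.4165 W = 0.03942 kW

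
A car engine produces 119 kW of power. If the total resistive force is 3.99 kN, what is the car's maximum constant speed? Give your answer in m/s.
Convert to SI: F = 3990.0 N
P = Fv ⇒ v = P/F = 119000 W/3990.0 N = 29.82 m/s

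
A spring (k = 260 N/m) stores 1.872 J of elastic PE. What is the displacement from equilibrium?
x = √(2·PE/k) = √(2·1.872/260) = 0.12 m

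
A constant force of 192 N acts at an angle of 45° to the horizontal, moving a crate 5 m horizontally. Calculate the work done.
W = F·d·cosθ = (192)(5)cos(45°) = 678.8 J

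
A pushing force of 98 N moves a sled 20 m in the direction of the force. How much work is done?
W = F·d = (98)(20) = 1960 J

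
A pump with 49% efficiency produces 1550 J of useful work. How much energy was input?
W_in = W_out/η = 1550/0.49 = 3163 J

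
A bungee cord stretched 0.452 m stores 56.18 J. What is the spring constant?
k = 2·PE/x² = 2·56.18/(0.452)² = 550.0 N/m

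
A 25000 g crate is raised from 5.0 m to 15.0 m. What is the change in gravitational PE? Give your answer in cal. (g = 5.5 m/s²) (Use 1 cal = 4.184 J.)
Convert to SI: m = 25.0 kg, Δh = 10.0 m
ΔPE = mgΔh = (25.0)(5.5)(10.0) = 1375.0 J = 328.6 cal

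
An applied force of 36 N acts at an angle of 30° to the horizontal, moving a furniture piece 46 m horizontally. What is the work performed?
W = F·d·cosθ = (36)(46)cos(30°) = 1434 J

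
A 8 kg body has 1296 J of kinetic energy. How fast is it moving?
v = √(2·KE/m) = √(2·1296/8) = 18.0 m/s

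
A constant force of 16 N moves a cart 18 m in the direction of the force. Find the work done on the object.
W = F·d = (16)(18) = 288.0 J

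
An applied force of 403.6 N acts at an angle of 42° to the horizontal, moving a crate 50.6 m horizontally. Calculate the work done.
W = F·d·cosθ = (403.6)(50.6)cos(42°) = 15180 J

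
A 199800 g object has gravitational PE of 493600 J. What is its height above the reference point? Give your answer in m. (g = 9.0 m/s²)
Convert to SI: m = 199.8 kg, PE = 493600 J
h = PE/(mg) = 493600/(199.8·9.0) = 274.5 m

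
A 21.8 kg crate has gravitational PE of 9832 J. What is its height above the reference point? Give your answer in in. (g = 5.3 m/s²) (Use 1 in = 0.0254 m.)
h = PE/(mg) = 9832.0/(21.8·5.3) = 85.0961 m = 3350 in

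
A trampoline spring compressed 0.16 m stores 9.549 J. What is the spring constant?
k = 2·PE/x² = 2·9.549/(0.16)² = 746.0 N/m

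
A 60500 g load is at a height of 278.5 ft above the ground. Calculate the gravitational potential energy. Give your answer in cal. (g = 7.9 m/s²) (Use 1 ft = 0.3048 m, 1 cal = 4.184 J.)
Convert to SI: m = 60.5 kg, h = 84.8868 m
PE = mgh = (60.5)(7.9)(84.8868) = 40571.6 J = 9697 cal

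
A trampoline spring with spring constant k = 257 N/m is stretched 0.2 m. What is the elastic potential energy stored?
PE = ½kx² = ½(257)(0.2)² = 5.14 J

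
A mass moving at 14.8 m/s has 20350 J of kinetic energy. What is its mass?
m = 2·KE/v² = 2·20350/(14.8)² = 185.8 kg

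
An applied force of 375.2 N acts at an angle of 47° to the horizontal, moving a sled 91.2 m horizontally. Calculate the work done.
W = F·d·cosθ = (375.2)(91.2)cos(47°) = 23340 J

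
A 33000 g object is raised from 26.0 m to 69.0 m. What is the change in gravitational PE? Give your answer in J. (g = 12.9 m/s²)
Convert to SI: m = 33.0 kg, Δh = 43.0 m
ΔPE = mgΔh = (33.0)(12.9)(43.0) = 18310 J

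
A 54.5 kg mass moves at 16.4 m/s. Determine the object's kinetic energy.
KE = ½mv² = ½(54.5)(16.4)² = 7329 J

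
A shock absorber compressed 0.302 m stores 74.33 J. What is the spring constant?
k = 2·PE/x² = 2·74.33/(0.302)² = 1630 N/m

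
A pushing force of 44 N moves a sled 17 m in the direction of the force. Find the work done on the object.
W = F·d = (44)(17) = 748.0 J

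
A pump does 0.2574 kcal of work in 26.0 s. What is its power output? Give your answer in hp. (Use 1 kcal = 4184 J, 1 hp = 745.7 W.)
Convert to SI: W = 1076.96 J, t = 26.0 s
P = W/t = 1076.96/26.0 = 41.4216 W = 0.05555 hp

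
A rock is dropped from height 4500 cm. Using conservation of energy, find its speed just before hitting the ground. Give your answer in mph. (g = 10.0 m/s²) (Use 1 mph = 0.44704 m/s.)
Convert to SI: h = 45.0 m
mgh = ½mv² ⇒ v = √(2gh) = √(2·10.0·45.0) = 30.0 m/s = 67.11 mph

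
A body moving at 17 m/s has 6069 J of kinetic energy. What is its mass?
m = 2·KE/v² = 2·6069/(17)² = 42.0 kg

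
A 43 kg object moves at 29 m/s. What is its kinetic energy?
KE = ½mv² = ½(43)(29)² = 18081.5 J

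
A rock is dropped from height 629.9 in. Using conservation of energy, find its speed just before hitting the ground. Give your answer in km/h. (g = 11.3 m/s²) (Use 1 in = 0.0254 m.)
Convert to SI: h = 15.9995 m
mgh = ½mv² ⇒ v = √(2gh) = √(2·11.3·15.9995) = 19.0155 m/s = 68.46 km/h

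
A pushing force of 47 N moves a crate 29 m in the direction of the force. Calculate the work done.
W = F·d = (47)(29) = 1363 J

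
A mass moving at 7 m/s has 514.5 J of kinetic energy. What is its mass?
m = 2·KE/v² = 2·514.5/(7)² = 21.0 kg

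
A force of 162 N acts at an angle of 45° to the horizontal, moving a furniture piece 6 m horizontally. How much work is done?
W = F·d·cosθ = (162)(6)cos(45°) = 687.3 J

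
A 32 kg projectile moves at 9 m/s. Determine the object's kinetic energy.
KE = ½mv² = ½(32)(9)² = 1296.0 J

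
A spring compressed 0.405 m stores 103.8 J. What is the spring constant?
k = 2·PE/x² = 2·103.8/(0.405)² = 1266 N/m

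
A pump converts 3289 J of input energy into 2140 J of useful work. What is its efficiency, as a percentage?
η = W_out/W_in = 2140/3289 = 65.07%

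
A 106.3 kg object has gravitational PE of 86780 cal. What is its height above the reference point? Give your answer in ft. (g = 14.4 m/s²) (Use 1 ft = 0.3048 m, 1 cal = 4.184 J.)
Convert to SI: m = 106.3 kg, PE = 363088 J
h = PE/(mg) = 363088/(106.3·14.4) = 237.2 m = 778.2 ft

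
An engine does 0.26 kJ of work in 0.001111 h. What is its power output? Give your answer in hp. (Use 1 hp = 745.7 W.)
Convert to SI: W = 260.0 J, t = 3.9996 s
P = W/t = 260.0/3.9996 = 65.0065 W = 0.08718 hp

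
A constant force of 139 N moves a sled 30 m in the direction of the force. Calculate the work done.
W = F·d = (139)(30) = 4170 J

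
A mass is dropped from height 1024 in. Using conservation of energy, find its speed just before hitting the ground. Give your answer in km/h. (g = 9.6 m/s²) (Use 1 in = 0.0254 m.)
Convert to SI: h = 26.0096 m
mgh = ½mv² ⇒ v = √(2gh) = √(2·9.6·26.0096) = 22.3469 m/s = 80.45 km/h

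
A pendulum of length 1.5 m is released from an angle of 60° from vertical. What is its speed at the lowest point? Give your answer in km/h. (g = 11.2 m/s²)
h = L(1 − cosθ) = 1.5(1 − cos60°) = 0.75 m
v = √(2gh) = √(2·11.2·0.75) = 4.09878 m/s = 14.76 km/h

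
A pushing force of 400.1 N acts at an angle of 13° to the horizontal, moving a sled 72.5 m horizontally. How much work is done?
W = F·d·cosθ = (400.1)(72.5)cos(13°) = 28260 J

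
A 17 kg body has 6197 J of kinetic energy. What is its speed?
v = √(2·KE/m) = √(2·6197/17) = 27.0 m/s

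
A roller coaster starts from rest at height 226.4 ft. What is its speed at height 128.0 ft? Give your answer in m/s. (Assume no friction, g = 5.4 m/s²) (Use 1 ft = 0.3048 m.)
Convert to SI: h₁−h₂ = 29.9923 m
mgh₁ = mgh₂ + ½mv² ⇒ v = √(2g(h₁−h₂)) = √(2·5.4·29.9923) = 18.0 m/s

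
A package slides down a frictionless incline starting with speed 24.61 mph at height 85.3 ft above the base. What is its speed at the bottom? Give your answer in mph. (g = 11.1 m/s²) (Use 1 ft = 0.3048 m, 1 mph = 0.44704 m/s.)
Convert to SI: v₀ = 11.0017 m/s, h = 25.9994 m
½mv₀² + mgh = ½mv² ⇒ v = √(v₀² + 2gh) = √(11.0017² + 2·11.1·25.9994) = 26.4239 m/s = 59.11 mph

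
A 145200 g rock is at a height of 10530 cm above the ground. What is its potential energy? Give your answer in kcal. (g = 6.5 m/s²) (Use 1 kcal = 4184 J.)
Convert to SI: m = 145.2 kg, h = 105.3 m
PE = mgh = (145.2)(6.5)(105.3) = 99382.1 J = 23.75 kcal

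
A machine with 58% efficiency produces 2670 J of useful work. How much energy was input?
W_in = W_out/η = 2670/0.58 = 4603 J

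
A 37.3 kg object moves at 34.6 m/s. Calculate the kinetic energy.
KE = ½mv² = ½(37.3)(34.6)² = 22330 J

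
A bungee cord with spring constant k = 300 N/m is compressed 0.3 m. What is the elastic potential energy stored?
PE = ½kx² = ½(300)(0.3)² = 13.5 J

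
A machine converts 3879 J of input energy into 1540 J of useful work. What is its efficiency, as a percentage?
η = W_out/W_in = 1540/3879 = 39.7%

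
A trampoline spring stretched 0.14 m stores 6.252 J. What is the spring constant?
k = 2·PE/x² = 2·6.252/(0.14)² = 638.0 N/m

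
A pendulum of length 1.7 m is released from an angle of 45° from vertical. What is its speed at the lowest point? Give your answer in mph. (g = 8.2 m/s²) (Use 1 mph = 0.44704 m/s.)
h = L(1 − cosθ) = 1.7(1 − cos45°) = 0.497918 m
v = √(2gh) = √(2·8.2·0.497918) = 2.8576 m/s = 6.392 mph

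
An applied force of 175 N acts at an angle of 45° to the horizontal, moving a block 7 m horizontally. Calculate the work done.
W = F·d·cosθ = (175)(7)cos(45°) = 866.2 J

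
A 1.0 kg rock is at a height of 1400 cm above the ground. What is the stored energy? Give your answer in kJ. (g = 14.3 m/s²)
Convert to SI: m = 1.0 kg, h = 14.0 m
PE = mgh = (1.0)(14.3)(14.0) = 200.2 J = 0.2002 kJ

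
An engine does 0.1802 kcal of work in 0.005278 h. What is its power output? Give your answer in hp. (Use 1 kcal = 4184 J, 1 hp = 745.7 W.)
Convert to SI: W = 753.957 J, t = 19.0008 s
P = W/t = 753.957/19.0008 = 39.6803 W = 0.05321 hp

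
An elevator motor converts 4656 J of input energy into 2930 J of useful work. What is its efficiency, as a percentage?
η = W_out/W_in = 2930/4656 = 62.93%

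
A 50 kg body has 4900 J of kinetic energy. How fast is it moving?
v = √(2·KE/m) = √(2·4900/50) = 14.0 m/s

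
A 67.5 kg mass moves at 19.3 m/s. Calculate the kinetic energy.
KE = ½mv² = ½(67.5)(19.3)² = 12570 J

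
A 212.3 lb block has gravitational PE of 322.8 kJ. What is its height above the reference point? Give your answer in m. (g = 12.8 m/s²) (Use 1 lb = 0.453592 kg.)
Convert to SI: m = 96.2976 kg, PE = 322800 J
h = PE/(mg) = 322800/(96.2976·12.8) = 261.9 m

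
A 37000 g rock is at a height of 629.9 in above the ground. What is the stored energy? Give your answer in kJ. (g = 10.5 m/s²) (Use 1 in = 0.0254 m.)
Convert to SI: m = 37.0 kg, h = 15.9995 m
PE = mgh = (37.0)(10.5)(15.9995) = 6215.79 J = 6.216 kJ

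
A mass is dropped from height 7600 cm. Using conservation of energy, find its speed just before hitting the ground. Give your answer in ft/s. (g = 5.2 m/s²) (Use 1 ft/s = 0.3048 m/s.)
Convert to SI: h = 76.0 m
mgh = ½mv² ⇒ v = √(2gh) = √(2·5.2·76.0) = 28.1141 m/s = 92.24 ft/s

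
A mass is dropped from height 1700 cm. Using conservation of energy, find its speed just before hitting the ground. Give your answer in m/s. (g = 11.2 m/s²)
Convert to SI: h = 17.0 m
mgh = ½mv² ⇒ v = √(2gh) = √(2·11.2·17.0) = 19.51 m/s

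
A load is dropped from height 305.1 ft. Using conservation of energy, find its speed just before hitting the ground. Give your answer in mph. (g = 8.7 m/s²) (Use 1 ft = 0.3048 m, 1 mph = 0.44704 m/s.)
Convert to SI: h = 92.9945 m
mgh = ½mv² ⇒ v = √(2gh) = √(2·8.7·92.9945) = 40.2257 m/s = 89.98 mph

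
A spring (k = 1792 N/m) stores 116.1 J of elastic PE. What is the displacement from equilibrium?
x = √(2·PE/k) = √(2·116.1/1792) = 0.36 m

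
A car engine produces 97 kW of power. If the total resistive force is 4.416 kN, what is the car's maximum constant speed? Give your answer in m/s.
Convert to SI: F = 4416.0 N
P = Fv ⇒ v = P/F = 97000 W/4416.0 N = 21.97 m/s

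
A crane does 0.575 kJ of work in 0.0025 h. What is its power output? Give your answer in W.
Convert to SI: W = 575.0 J, t = 9.0 s
P = W/t = 575.0/9.0 = 63.89 W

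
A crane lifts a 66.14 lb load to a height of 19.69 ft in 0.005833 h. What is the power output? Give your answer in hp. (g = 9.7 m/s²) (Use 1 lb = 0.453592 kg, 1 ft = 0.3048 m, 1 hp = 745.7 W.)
Convert to SI: m = 30.0006 kg, h = 6.00151 m, t = 20.9988 s
P = mgh/t = (30.0006)(9.7)(6.00151)/20.9988 = 83.1702 W = 0.1115 hp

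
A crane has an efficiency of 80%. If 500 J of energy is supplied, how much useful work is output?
W_out = η·W_in = 0.8·500 = 400.0 J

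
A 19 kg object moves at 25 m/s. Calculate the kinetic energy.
KE = ½mv² = ½(19)(25)² = 5937.5 J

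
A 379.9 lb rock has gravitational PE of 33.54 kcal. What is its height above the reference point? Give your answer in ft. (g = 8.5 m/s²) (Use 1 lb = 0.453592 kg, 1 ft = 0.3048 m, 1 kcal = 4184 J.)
Convert to SI: m = 172.32 kg, PE = 140331 J
h = PE/(mg) = 140331/(172.32·8.5) = 95.8079 m = 314.3 ft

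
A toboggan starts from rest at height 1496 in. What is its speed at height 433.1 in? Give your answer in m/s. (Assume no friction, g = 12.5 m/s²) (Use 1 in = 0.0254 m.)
Convert to SI: h₁−h₂ = 26.9977 m
mgh₁ = mgh₂ + ½mv² ⇒ v = √(2g(h₁−h₂)) = √(2·12.5·26.9977) = 25.98 m/s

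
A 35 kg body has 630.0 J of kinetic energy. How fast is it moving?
v = √(2·KE/m) = √(2·630.0/35) = 6.0 m/s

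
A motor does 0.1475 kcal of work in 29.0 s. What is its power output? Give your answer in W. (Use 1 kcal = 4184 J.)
Convert to SI: W = 617.14 J, t = 29.0 s
P = W/t = 617.14/29.0 = 21.28 W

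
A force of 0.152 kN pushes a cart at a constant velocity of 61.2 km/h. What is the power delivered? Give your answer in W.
Convert to SI: F = 152.0 N, v = 17.0 m/s
P = Fv = (152.0)(17.0) = 2584 W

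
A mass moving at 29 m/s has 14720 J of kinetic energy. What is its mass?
m = 2·KE/v² = 2·14720/(29)² = 35.01 kg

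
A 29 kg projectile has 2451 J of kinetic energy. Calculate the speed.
v = √(2·KE/m) = √(2·2451/29) = 13.0 m/s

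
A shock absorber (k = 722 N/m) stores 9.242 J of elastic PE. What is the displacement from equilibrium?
x = √(2·PE/k) = √(2·9.242/722) = 0.16 m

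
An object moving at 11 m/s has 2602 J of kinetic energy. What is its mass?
m = 2·KE/v² = 2·2602/(11)² = 43.01 kg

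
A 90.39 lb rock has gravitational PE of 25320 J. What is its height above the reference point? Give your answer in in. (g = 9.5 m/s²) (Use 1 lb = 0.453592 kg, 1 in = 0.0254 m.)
Convert to SI: m = 41.0002 kg, PE = 25320.0 J
h = PE/(mg) = 25320.0/(41.0002·9.5) = 65.0061 m = 2559 in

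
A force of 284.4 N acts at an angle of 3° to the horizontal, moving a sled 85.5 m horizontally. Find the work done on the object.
W = F·d·cosθ = (284.4)(85.5)cos(3°) = 24280 J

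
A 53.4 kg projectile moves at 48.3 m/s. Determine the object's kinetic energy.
KE = ½mv² = ½(53.4)(48.3)² = 62290 J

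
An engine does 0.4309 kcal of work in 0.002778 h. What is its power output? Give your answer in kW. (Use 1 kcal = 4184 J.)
Convert to SI: W = 1802.89 J, t = 10.0008 s
P = W/t = 1802.89/10.0008 = 180.274 W = 0.1803 kW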